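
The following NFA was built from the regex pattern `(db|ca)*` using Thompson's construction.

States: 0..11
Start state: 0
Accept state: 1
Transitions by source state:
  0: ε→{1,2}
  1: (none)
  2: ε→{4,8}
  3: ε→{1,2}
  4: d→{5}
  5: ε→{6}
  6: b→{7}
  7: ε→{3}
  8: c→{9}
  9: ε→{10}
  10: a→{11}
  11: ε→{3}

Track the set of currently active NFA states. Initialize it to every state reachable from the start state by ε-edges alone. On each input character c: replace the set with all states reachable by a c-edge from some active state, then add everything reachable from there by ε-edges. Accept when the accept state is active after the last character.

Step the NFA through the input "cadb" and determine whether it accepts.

S₀ = ε-closure({0}) = {0,1,2,4,8}
'c' @ 1: {9,10}
'a' @ 2: {1,2,3,4,8,11}  (accept∈set)
'd' @ 3: {5,6}
'b' @ 4: {1,2,3,4,7,8}  (accept∈set)
after full input: {1,2,3,4,7,8}  (accept=1 in)

Answer: ACCEPT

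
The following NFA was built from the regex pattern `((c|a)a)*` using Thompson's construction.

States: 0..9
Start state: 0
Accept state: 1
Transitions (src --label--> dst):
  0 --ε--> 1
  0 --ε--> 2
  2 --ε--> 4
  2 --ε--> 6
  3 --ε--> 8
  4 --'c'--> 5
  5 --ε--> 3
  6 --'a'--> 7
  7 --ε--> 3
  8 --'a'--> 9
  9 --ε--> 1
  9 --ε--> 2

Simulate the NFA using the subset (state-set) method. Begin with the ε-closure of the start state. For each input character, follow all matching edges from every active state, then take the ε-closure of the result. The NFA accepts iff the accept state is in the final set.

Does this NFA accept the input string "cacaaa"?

Answer: ACCEPT

Steps:
start: ε-closure({0}) = {0,1,2,4,6}
'c' @ 1: {3,5,8}
'a' @ 2: {1,2,4,6,9}  (accept∈set)
'c' @ 3: {3,5,8}
'a' @ 4: {1,2,4,6,9}  (accept∈set)
'a' @ 5: {3,7,8}
'a' @ 6: {1,2,4,6,9}  (accept∈set)
end set {1,2,4,6,9} — state 1 in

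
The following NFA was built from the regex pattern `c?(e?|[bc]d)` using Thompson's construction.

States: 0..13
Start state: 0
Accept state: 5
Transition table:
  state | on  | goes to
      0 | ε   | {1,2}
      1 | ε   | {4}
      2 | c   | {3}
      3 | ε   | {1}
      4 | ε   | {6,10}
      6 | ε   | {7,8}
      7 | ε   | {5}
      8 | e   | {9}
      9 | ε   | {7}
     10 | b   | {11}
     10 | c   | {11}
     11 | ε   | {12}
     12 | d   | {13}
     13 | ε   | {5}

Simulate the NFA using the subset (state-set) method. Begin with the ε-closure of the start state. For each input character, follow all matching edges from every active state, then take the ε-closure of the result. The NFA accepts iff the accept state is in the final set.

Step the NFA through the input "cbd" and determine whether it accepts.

S₀ = ε-closure({0}) = {0,1,2,4,5,6,7,8,10}
'c' @ 1: {1,3,4,5,6,7,8,10,11,12}  ✓accept
'b' @ 2: {11,12}
'd' @ 3: {5,13}  ✓accept
after full input: {5,13}  (accept=5 in)

Answer: ACCEPT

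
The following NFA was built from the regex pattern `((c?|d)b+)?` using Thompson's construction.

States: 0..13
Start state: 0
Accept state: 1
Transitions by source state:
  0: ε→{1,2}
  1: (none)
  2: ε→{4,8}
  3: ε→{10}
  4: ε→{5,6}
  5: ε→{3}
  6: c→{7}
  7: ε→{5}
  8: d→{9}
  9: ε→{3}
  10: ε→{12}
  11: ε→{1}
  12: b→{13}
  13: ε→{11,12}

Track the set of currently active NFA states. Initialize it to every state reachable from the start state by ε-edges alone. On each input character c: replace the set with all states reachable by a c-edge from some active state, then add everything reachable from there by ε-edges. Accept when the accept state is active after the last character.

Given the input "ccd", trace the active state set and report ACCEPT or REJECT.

initial (ε-close {0}): {0,1,2,3,4,5,6,8,10,12}
'c' @ 1: {3,5,7,10,12}
'c' @ 2: {}  — no active states
rest 'd' ignored (set empty)
end set {} — state 1 not in

Answer: REJECT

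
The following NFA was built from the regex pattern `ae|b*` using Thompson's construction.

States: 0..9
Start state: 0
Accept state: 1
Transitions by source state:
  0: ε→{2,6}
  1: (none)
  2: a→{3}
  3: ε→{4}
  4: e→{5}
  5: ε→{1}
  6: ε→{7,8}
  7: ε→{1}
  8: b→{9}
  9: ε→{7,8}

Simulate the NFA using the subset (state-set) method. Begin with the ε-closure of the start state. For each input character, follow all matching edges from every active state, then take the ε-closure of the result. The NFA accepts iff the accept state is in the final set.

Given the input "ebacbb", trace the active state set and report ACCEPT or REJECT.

S₀ = ε-closure({0}) = {0,1,2,6,7,8}
'e' @ 1: {}  — dead — no transitions
rest 'bacbb' ignored (set empty)
final: {}; accept 1 not in set

Answer: REJECT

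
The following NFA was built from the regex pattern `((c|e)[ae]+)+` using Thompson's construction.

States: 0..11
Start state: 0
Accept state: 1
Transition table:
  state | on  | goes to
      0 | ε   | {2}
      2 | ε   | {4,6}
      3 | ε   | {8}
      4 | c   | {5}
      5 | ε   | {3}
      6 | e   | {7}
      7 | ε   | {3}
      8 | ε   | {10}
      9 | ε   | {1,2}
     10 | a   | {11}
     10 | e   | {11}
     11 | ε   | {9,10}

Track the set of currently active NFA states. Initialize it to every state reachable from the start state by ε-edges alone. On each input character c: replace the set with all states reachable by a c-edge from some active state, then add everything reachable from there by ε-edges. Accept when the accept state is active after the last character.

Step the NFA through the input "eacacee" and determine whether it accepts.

Answer: ACCEPT

Steps:
start: ε-closure({0}) = {0,2,4,6}
'e' @ 1: {3,7,8,10}
'a' @ 2: {1,2,4,6,9,10,11}  ✓accept
'c' @ 3: {3,5,8,10}
'a' @ 4: {1,2,4,6,9,10,11}  ✓accept
'c' @ 5: {3,5,8,10}
'e' @ 6: {1,2,4,6,9,10,11}  ✓accept
'e' @ 7: {1,2,3,4,6,7,8,9,10,11}  ✓accept
final: {1,2,3,4,6,7,8,9,10,11}; accept 1 in set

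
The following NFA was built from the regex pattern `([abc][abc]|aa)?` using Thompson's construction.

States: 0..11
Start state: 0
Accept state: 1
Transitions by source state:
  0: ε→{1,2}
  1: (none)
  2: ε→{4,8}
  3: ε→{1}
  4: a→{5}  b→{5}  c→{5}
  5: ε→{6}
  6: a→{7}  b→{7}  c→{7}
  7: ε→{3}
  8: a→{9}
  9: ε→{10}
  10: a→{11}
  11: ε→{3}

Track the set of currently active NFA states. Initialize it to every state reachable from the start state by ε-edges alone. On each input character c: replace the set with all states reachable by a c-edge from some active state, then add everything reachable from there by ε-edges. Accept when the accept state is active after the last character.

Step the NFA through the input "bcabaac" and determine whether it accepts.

Answer: REJECT

Derivation:
start: ε-closure({0}) = {0,1,2,4,8}
'b' @ 1: {5,6}
'c' @ 2: {1,3,7}  (accept∈set)
'a' @ 3: {}  — no active states
rest 'baac' ignored (set empty)
final: {}; accept 1 not in set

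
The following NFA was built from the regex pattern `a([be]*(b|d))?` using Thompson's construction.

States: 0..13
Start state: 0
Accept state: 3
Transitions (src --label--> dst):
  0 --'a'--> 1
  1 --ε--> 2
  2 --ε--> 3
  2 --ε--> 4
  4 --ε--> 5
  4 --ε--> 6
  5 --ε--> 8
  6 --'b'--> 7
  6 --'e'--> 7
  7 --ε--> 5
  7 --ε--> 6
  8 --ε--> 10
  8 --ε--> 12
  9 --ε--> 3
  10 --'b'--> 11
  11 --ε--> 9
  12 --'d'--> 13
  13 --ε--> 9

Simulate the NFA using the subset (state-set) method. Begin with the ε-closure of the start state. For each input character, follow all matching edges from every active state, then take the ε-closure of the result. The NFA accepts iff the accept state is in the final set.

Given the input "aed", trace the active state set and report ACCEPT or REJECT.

Answer: ACCEPT

Derivation:
initial (ε-close {0}): {0}
'a' @ 1: {1,2,3,4,5,6,8,10,12}  (accept∈set)
'e' @ 2: {5,6,7,8,10,12}
'd' @ 3: {3,9,13}  (accept∈set)
after full input: {3,9,13}  (accept=3 in)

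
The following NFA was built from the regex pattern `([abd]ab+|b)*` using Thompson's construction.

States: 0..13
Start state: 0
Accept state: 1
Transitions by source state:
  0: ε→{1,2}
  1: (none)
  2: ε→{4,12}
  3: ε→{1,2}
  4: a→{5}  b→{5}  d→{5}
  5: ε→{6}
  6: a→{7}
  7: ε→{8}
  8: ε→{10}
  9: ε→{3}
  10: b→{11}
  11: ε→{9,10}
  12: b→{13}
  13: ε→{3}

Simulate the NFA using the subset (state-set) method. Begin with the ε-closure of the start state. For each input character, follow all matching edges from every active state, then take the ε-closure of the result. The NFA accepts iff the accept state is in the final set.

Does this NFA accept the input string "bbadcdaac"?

start: ε-closure({0}) = {0,1,2,4,12}
'b' @ 1: {1,2,3,4,5,6,12,13}  ✓accept
'b' @ 2: {1,2,3,4,5,6,12,13}  ✓accept
'a' @ 3: {5,6,7,8,10}
'd' @ 4: {}  — dead — no transitions
rest 'cdaac' ignored (set empty)
final: {}; accept 1 not in set

Answer: REJECT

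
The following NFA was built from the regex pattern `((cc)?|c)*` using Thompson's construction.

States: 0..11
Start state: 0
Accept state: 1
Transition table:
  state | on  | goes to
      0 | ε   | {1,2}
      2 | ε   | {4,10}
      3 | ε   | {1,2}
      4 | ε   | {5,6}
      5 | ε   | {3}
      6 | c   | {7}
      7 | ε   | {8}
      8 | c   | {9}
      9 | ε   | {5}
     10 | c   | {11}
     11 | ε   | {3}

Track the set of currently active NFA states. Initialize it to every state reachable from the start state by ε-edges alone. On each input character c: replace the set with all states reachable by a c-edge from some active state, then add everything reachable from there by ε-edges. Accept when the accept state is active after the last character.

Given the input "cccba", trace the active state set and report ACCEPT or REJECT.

Answer: REJECT

Derivation:
start: ε-closure({0}) = {0,1,2,3,4,5,6,10}
'c' @ 1: {1,2,3,4,5,6,7,8,10,11}  ✓accept
'c' @ 2: {1,2,3,4,5,6,7,8,9,10,11}  ✓accept
'c' @ 3: {1,2,3,4,5,6,7,8,9,10,11}  ✓accept
'b' @ 4: {}  — no active states
rest 'a' ignored (set empty)
final: {}; accept 1 not in set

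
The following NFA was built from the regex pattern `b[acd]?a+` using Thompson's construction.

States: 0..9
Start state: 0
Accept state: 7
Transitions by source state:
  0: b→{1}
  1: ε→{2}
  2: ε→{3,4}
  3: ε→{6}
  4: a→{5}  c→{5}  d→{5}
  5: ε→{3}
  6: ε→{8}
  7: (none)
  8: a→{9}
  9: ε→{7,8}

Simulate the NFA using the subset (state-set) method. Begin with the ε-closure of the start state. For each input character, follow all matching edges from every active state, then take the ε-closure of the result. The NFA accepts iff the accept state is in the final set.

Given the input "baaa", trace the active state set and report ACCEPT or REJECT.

Answer: ACCEPT

Trace:
S₀ = ε-closure({0}) = {0}
'b' @ 1: {1,2,3,4,6,8}
'a' @ 2: {3,5,6,7,8,9}  [accepting]
'a' @ 3: {7,8,9}  [accepting]
'a' @ 4: {7,8,9}  [accepting]
final: {7,8,9}; accept 7 in set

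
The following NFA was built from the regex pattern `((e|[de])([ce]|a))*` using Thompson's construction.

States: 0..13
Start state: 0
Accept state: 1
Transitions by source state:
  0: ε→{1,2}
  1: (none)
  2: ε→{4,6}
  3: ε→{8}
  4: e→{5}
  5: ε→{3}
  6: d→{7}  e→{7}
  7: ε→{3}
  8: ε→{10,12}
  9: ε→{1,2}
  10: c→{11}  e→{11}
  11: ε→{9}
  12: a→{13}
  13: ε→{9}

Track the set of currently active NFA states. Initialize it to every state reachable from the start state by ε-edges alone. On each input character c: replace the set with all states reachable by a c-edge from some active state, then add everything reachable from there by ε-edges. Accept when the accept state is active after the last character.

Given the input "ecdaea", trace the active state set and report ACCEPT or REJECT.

Answer: ACCEPT

Trace:
start: ε-closure({0}) = {0,1,2,4,6}
'e' @ 1: {3,5,7,8,10,12}
'c' @ 2: {1,2,4,6,9,11}  ✓accept
'd' @ 3: {3,7,8,10,12}
'a' @ 4: {1,2,4,6,9,13}  ✓accept
'e' @ 5: {3,5,7,8,10,12}
'a' @ 6: {1,2,4,6,9,13}  ✓accept
final: {1,2,4,6,9,13}; accept 1 in set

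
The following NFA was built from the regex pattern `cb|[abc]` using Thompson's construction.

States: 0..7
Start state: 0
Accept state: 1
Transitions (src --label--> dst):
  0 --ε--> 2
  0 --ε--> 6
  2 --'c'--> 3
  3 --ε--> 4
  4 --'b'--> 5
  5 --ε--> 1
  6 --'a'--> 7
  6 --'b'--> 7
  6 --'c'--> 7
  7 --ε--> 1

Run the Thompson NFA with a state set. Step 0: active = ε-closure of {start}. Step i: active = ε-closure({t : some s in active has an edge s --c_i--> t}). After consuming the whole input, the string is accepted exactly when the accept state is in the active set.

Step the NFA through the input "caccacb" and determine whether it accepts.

start: ε-closure({0}) = {0,2,6}
'c' @ 1: {1,3,4,7}  ✓accept
'a' @ 2: {}  — dead — no transitions
rest 'ccacb' ignored (set empty)
end set {} — state 1 not in

Answer: REJECT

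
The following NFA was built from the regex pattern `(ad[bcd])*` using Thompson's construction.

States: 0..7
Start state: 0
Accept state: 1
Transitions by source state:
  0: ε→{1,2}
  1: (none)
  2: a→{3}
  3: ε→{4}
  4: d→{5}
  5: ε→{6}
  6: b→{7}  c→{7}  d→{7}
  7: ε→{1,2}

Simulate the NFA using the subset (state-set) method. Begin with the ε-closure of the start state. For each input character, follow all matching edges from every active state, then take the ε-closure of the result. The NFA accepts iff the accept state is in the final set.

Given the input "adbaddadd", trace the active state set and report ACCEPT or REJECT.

S₀ = ε-closure({0}) = {0,1,2}
'a' @ 1: {3,4}
'd' @ 2: {5,6}
'b' @ 3: {1,2,7}  (accept∈set)
'a' @ 4: {3,4}
'd' @ 5: {5,6}
'd' @ 6: {1,2,7}  (accept∈set)
'a' @ 7: {3,4}
'd' @ 8: {5,6}
'd' @ 9: {1,2,7}  (accept∈set)
final: {1,2,7}; accept 1 in set

Answer: ACCEPT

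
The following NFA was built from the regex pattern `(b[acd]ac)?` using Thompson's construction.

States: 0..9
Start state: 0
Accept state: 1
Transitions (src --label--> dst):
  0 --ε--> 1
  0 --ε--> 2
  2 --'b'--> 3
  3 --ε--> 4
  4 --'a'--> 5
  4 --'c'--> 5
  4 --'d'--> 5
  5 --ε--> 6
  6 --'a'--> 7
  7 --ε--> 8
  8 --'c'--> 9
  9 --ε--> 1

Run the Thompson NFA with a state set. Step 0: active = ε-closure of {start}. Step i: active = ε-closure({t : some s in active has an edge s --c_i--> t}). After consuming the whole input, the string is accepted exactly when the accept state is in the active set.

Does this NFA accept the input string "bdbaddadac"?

initial (ε-close {0}): {0,1,2}
'b' @ 1: {3,4}
'd' @ 2: {5,6}
'b' @ 3: {}  — state set empty
rest 'addadac' ignored (set empty)
final: {}; accept 1 not in set

Answer: REJECT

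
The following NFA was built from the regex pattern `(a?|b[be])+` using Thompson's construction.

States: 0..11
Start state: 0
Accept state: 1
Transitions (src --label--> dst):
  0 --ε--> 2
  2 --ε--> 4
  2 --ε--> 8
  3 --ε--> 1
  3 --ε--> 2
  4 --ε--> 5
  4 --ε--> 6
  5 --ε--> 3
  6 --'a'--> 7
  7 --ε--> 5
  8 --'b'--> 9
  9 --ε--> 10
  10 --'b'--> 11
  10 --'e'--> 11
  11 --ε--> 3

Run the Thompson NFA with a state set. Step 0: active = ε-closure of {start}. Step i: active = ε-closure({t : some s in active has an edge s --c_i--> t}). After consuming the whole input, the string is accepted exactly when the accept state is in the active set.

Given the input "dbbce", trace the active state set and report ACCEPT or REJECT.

Answer: REJECT

Derivation:
initial (ε-close {0}): {0,1,2,3,4,5,6,8}
'd' @ 1: {}  — dead — no transitions
rest 'bbce' ignored (set empty)
after full input: {}  (accept=1 not in)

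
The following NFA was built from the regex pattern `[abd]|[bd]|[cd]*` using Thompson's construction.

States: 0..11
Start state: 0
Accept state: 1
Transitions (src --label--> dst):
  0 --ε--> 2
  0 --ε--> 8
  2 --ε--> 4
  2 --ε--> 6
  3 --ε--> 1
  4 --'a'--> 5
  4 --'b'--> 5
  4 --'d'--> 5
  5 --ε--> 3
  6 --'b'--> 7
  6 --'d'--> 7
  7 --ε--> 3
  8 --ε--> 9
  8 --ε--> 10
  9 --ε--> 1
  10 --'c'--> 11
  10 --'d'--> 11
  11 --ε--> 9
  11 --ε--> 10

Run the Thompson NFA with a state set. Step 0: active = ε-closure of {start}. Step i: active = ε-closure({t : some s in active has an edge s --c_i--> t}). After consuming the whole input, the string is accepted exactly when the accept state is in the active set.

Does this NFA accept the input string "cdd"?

initial (ε-close {0}): {0,1,2,4,6,8,9,10}
'c' @ 1: {1,9,10,11}  ✓accept
'd' @ 2: {1,9,10,11}  ✓accept
'd' @ 3: {1,9,10,11}  ✓accept
end set {1,9,10,11} — state 1 in

Answer: ACCEPT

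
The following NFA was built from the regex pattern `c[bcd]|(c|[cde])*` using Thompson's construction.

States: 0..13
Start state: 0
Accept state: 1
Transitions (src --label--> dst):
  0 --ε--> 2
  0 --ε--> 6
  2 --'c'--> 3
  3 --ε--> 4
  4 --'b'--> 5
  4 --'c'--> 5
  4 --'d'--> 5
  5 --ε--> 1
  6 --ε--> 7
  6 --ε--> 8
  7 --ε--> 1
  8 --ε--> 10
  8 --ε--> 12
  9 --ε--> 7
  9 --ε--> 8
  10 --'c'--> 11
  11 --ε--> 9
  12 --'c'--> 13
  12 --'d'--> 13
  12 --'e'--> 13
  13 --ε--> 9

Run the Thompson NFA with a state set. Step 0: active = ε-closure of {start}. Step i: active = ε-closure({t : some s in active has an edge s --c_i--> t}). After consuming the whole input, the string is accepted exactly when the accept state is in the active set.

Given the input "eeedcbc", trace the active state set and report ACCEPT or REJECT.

start: ε-closure({0}) = {0,1,2,6,7,8,10,12}
'e' @ 1: {1,7,8,9,10,12,13}  (accept∈set)
'e' @ 2: {1,7,8,9,10,12,13}  (accept∈set)
'e' @ 3: {1,7,8,9,10,12,13}  (accept∈set)
'd' @ 4: {1,7,8,9,10,12,13}  (accept∈set)
'c' @ 5: {1,7,8,9,10,11,12,13}  (accept∈set)
'b' @ 6: {}  — state set empty
rest 'c' ignored (set empty)
after full input: {}  (accept=1 not in)

Answer: REJECT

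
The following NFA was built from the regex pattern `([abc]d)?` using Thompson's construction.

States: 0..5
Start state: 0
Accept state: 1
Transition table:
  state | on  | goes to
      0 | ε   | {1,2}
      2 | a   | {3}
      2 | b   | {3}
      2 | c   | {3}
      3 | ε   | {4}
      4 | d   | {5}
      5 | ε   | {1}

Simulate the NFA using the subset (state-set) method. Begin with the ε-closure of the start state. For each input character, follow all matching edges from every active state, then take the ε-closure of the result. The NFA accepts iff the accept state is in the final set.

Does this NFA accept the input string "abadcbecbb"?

Answer: REJECT

Derivation:
S₀ = ε-closure({0}) = {0,1,2}
'a' @ 1: {3,4}
'b' @ 2: {}  — dead — no transitions
rest 'adcbecbb' ignored (set empty)
final: {}; accept 1 not in set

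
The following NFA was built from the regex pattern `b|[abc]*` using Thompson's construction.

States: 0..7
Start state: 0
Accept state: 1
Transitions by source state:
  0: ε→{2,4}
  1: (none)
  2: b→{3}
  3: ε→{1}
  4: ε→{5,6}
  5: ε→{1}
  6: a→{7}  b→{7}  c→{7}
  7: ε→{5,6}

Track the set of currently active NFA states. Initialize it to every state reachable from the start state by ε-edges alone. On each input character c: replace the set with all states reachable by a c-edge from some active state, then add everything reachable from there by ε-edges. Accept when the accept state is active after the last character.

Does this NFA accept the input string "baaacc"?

initial (ε-close {0}): {0,1,2,4,5,6}
'b' @ 1: {1,3,5,6,7}  (accept∈set)
'a' @ 2: {1,5,6,7}  (accept∈set)
'a' @ 3: {1,5,6,7}  (accept∈set)
'a' @ 4: {1,5,6,7}  (accept∈set)
'c' @ 5: {1,5,6,7}  (accept∈set)
'c' @ 6: {1,5,6,7}  (accept∈set)
final: {1,5,6,7}; accept 1 in set

Answer: ACCEPT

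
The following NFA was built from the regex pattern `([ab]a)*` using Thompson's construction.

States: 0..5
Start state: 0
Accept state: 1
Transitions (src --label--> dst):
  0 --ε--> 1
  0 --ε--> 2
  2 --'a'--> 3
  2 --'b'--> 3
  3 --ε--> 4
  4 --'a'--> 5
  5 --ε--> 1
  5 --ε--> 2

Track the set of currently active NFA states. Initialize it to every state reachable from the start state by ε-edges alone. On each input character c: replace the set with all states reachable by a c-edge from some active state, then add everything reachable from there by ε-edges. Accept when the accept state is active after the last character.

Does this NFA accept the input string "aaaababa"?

start: ε-closure({0}) = {0,1,2}
'a' @ 1: {3,4}
'a' @ 2: {1,2,5}  ✓accept
'a' @ 3: {3,4}
'a' @ 4: {1,2,5}  ✓accept
'b' @ 5: {3,4}
'a' @ 6: {1,2,5}  ✓accept
'b' @ 7: {3,4}
'a' @ 8: {1,2,5}  ✓accept
after full input: {1,2,5}  (accept=1 in)

Answer: ACCEPT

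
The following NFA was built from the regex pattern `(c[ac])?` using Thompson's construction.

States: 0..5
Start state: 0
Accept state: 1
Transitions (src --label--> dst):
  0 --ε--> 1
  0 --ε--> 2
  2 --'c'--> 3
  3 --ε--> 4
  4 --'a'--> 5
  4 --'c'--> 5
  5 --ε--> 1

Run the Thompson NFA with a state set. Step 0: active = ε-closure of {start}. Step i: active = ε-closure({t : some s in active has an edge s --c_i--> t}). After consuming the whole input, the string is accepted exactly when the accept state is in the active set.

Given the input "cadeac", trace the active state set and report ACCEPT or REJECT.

Answer: REJECT

Derivation:
initial (ε-close {0}): {0,1,2}
'c' @ 1: {3,4}
'a' @ 2: {1,5}  ✓accept
'd' @ 3: {}  — no active states
rest 'eac' ignored (set empty)
final: {}; accept 1 not in set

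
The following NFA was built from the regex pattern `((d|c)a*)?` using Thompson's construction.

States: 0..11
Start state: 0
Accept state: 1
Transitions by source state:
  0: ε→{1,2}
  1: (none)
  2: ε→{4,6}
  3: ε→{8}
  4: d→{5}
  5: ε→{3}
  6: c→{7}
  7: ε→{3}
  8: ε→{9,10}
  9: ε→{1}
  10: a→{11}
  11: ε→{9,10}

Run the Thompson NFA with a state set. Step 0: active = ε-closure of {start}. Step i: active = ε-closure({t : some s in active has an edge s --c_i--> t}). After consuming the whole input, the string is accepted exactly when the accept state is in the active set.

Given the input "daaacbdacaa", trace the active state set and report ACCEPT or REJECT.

S₀ = ε-closure({0}) = {0,1,2,4,6}
'd' @ 1: {1,3,5,8,9,10}  [accepting]
'a' @ 2: {1,9,10,11}  [accepting]
'a' @ 3: {1,9,10,11}  [accepting]
'a' @ 4: {1,9,10,11}  [accepting]
'c' @ 5: {}  — no active states
rest 'bdacaa' ignored (set empty)
end set {} — state 1 not in

Answer: REJECT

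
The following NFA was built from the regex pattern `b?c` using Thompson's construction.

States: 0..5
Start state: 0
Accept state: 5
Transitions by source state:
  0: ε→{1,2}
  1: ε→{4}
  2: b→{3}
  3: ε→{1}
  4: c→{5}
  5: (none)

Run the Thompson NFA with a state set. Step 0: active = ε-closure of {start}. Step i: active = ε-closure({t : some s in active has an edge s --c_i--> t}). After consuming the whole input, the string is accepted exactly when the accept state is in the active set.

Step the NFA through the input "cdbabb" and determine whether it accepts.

S₀ = ε-closure({0}) = {0,1,2,4}
'c' @ 1: {5}  [accepting]
'd' @ 2: {}  — dead — no transitions
rest 'babb' ignored (set empty)
after full input: {}  (accept=5 not in)

Answer: REJECT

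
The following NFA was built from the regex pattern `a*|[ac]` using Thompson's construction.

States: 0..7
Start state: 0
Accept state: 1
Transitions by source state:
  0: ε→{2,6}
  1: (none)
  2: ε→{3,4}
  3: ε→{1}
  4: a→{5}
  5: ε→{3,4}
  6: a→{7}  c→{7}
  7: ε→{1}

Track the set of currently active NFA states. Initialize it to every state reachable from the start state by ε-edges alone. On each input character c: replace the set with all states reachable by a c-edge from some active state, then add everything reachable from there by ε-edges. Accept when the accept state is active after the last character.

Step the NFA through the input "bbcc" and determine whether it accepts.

initial (ε-close {0}): {0,1,2,3,4,6}
'b' @ 1: {}  — no active states
rest 'bcc' ignored (set empty)
after full input: {}  (accept=1 not in)

Answer: REJECT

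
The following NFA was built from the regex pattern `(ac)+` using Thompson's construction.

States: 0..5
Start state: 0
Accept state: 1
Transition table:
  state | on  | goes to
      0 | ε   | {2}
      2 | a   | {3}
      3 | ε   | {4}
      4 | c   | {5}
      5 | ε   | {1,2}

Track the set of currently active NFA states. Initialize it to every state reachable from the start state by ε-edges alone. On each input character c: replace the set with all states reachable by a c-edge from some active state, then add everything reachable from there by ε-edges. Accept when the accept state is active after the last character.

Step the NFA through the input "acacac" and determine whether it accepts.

Answer: ACCEPT

Trace:
start: ε-closure({0}) = {0,2}
'a' @ 1: {3,4}
'c' @ 2: {1,2,5}  (accept∈set)
'a' @ 3: {3,4}
'c' @ 4: {1,2,5}  (accept∈set)
'a' @ 5: {3,4}
'c' @ 6: {1,2,5}  (accept∈set)
final: {1,2,5}; accept 1 in set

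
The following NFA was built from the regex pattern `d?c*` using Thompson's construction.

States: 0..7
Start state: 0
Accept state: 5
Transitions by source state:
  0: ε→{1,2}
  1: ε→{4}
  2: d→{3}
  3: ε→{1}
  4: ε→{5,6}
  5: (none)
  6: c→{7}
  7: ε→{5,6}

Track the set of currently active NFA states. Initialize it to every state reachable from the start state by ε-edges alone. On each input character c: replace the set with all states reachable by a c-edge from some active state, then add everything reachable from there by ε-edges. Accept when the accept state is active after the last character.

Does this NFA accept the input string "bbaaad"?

S₀ = ε-closure({0}) = {0,1,2,4,5,6}
'b' @ 1: {}  — dead — no transitions
rest 'baaad' ignored (set empty)
final: {}; accept 5 not in set

Answer: REJECT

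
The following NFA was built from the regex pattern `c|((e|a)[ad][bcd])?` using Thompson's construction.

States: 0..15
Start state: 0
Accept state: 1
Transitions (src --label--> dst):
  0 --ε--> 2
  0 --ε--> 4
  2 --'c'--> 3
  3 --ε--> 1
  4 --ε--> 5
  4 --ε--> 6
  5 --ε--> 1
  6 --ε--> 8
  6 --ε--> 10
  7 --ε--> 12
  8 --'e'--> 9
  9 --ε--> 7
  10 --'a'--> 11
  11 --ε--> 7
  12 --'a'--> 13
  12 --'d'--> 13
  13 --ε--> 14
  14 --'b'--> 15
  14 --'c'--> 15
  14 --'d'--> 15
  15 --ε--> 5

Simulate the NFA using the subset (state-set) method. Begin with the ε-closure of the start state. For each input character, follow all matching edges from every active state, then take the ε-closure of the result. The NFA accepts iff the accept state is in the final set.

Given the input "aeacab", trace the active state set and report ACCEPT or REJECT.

start: ε-closure({0}) = {0,1,2,4,5,6,8,10}
'a' @ 1: {7,11,12}
'e' @ 2: {}  — no active states
rest 'acab' ignored (set empty)
final: {}; accept 1 not in set

Answer: REJECT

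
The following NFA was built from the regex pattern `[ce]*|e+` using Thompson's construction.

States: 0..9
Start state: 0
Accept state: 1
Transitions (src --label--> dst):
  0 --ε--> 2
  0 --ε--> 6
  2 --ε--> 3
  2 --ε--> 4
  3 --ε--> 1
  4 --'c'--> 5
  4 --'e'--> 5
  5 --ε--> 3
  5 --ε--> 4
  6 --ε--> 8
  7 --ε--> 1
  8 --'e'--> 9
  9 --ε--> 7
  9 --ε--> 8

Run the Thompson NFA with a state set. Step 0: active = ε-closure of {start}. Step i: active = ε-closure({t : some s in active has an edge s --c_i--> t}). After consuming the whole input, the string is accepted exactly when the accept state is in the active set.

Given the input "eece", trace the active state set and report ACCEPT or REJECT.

Answer: ACCEPT

Steps:
S₀ = ε-closure({0}) = {0,1,2,3,4,6,8}
'e' @ 1: {1,3,4,5,7,8,9}  ✓accept
'e' @ 2: {1,3,4,5,7,8,9}  ✓accept
'c' @ 3: {1,3,4,5}  ✓accept
'e' @ 4: {1,3,4,5}  ✓accept
end set {1,3,4,5} — state 1 in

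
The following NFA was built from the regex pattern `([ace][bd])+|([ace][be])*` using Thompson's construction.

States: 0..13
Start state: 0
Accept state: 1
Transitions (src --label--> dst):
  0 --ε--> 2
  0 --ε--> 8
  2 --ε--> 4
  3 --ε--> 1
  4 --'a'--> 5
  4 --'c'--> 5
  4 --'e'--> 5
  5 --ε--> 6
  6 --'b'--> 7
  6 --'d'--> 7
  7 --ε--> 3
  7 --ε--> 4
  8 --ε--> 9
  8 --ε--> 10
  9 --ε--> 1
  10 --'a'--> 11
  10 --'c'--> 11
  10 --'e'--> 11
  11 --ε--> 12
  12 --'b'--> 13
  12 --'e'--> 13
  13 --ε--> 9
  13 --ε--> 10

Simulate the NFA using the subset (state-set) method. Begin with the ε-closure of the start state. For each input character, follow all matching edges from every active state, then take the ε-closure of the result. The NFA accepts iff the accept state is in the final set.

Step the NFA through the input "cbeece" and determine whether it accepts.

initial (ε-close {0}): {0,1,2,4,8,9,10}
'c' @ 1: {5,6,11,12}
'b' @ 2: {1,3,4,7,9,10,13}  ✓accept
'e' @ 3: {5,6,11,12}
'e' @ 4: {1,9,10,13}  ✓accept
'c' @ 5: {11,12}
'e' @ 6: {1,9,10,13}  ✓accept
final: {1,9,10,13}; accept 1 in set

Answer: ACCEPT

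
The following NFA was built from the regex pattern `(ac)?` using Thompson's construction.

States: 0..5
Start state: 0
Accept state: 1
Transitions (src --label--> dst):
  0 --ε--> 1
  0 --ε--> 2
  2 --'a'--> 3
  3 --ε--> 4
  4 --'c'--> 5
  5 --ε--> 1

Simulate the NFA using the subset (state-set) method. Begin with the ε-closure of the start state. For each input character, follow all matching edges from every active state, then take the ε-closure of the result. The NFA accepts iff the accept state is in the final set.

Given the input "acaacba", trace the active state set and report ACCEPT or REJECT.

Answer: REJECT

Steps:
start: ε-closure({0}) = {0,1,2}
'a' @ 1: {3,4}
'c' @ 2: {1,5}  ✓accept
'a' @ 3: {}  — no active states
rest 'acba' ignored (set empty)
end set {} — state 1 not in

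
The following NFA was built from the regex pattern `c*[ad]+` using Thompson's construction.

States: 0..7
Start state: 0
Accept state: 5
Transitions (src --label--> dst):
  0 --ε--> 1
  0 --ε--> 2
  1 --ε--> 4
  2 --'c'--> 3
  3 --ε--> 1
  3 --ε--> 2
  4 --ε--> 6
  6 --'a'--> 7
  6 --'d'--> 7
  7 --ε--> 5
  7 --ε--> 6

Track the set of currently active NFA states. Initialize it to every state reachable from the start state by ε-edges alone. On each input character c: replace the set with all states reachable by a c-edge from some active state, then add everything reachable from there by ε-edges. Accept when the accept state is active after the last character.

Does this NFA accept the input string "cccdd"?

start: ε-closure({0}) = {0,1,2,4,6}
'c' @ 1: {1,2,3,4,6}
'c' @ 2: {1,2,3,4,6}
'c' @ 3: {1,2,3,4,6}
'd' @ 4: {5,6,7}  (accept∈set)
'd' @ 5: {5,6,7}  (accept∈set)
final: {5,6,7}; accept 5 in set

Answer: ACCEPT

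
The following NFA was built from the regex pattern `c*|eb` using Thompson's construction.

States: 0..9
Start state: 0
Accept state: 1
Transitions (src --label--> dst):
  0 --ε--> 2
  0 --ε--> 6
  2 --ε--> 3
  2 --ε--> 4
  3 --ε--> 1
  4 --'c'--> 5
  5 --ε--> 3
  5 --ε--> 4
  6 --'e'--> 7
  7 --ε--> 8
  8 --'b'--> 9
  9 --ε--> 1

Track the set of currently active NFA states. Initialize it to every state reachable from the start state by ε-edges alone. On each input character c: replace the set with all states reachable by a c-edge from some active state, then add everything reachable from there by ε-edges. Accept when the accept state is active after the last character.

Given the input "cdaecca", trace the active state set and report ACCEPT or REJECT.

Answer: REJECT

Steps:
start: ε-closure({0}) = {0,1,2,3,4,6}
'c' @ 1: {1,3,4,5}  [accepting]
'd' @ 2: {}  — dead — no transitions
rest 'aecca' ignored (set empty)
end set {} — state 1 not in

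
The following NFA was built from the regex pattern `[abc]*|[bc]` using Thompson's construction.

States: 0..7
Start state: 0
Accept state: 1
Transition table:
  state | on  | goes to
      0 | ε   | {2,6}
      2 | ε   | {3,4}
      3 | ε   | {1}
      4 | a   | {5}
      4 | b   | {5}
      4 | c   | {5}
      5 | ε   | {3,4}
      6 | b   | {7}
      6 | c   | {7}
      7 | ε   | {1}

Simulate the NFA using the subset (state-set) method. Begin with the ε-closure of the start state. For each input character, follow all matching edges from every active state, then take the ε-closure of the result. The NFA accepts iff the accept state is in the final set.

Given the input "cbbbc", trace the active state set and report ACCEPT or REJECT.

Answer: ACCEPT

Derivation:
S₀ = ε-closure({0}) = {0,1,2,3,4,6}
'c' @ 1: {1,3,4,5,7}  [accepting]
'b' @ 2: {1,3,4,5}  [accepting]
'b' @ 3: {1,3,4,5}  [accepting]
'b' @ 4: {1,3,4,5}  [accepting]
'c' @ 5: {1,3,4,5}  [accepting]
final: {1,3,4,5}; accept 1 in set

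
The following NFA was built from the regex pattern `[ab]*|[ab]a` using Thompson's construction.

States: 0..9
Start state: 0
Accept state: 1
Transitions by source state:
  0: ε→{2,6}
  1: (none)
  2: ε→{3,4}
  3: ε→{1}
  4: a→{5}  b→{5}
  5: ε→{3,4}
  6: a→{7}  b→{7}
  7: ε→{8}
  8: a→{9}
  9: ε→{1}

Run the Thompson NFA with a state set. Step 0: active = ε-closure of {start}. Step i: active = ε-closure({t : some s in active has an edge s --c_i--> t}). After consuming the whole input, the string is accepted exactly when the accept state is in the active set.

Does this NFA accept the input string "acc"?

initial (ε-close {0}): {0,1,2,3,4,6}
'a' @ 1: {1,3,4,5,7,8}  ✓accept
'c' @ 2: {}  — dead — no transitions
rest 'c' ignored (set empty)
after full input: {}  (accept=1 not in)

Answer: REJECT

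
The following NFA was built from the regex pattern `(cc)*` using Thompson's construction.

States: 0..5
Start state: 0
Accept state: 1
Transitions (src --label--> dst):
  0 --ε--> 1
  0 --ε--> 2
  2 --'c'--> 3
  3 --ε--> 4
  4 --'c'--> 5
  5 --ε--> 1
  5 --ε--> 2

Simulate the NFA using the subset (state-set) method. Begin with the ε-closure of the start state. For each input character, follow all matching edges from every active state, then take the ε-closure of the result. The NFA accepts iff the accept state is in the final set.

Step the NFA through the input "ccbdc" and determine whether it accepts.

Answer: REJECT

Trace:
S₀ = ε-closure({0}) = {0,1,2}
'c' @ 1: {3,4}
'c' @ 2: {1,2,5}  ✓accept
'b' @ 3: {}  — dead — no transitions
rest 'dc' ignored (set empty)
final: {}; accept 1 not in set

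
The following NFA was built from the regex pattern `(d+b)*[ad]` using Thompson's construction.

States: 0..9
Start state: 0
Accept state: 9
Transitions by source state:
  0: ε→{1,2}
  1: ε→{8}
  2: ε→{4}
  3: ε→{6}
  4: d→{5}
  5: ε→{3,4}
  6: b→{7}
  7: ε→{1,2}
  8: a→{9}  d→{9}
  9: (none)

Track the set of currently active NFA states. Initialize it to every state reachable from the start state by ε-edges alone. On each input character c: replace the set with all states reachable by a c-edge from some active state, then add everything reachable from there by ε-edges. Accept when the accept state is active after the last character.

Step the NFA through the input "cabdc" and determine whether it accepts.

Answer: REJECT

Trace:
S₀ = ε-closure({0}) = {0,1,2,4,8}
'c' @ 1: {}  — no active states
rest 'abdc' ignored (set empty)
end set {} — state 9 not in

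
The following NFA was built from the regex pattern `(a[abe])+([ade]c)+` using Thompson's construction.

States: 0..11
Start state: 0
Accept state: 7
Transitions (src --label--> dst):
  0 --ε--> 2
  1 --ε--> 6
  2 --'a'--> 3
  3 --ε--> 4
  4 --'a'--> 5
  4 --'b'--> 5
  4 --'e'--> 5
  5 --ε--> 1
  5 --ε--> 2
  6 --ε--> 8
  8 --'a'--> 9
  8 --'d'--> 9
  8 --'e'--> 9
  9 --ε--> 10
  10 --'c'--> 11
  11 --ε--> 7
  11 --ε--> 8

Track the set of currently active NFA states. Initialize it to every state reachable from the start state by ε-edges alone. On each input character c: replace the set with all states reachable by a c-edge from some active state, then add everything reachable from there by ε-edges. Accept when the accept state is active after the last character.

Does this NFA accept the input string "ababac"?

start: ε-closure({0}) = {0,2}
'a' @ 1: {3,4}
'b' @ 2: {1,2,5,6,8}
'a' @ 3: {3,4,9,10}
'b' @ 4: {1,2,5,6,8}
'a' @ 5: {3,4,9,10}
'c' @ 6: {7,8,11}  [accepting]
end set {7,8,11} — state 7 in

Answer: ACCEPT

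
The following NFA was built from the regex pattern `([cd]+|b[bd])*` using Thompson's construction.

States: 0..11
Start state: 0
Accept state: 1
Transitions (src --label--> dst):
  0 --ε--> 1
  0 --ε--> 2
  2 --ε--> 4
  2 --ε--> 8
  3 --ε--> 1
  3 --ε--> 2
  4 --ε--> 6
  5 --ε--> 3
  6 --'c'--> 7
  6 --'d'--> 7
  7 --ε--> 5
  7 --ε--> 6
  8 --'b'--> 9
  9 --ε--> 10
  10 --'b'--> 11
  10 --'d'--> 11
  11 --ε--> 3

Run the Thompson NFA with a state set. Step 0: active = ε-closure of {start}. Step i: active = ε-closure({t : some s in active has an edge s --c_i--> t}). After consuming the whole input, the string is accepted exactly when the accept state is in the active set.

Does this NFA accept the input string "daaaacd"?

S₀ = ε-closure({0}) = {0,1,2,4,6,8}
'd' @ 1: {1,2,3,4,5,6,7,8}  (accept∈set)
'a' @ 2: {}  — dead — no transitions
rest 'aaacd' ignored (set empty)
end set {} — state 1 not in

Answer: REJECT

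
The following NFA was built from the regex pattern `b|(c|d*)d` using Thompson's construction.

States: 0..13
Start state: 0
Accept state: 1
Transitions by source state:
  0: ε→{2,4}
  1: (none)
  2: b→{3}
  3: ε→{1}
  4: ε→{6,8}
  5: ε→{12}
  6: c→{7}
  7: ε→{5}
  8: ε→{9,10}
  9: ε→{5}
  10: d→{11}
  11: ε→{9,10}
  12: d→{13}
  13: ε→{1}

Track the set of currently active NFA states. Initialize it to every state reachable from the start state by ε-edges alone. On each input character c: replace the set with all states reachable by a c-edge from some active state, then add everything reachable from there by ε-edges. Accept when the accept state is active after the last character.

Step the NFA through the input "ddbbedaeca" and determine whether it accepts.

Answer: REJECT

Trace:
initial (ε-close {0}): {0,2,4,5,6,8,9,10,12}
'd' @ 1: {1,5,9,10,11,12,13}  ✓accept
'd' @ 2: {1,5,9,10,11,12,13}  ✓accept
'b' @ 3: {}  — state set empty
rest 'bedaeca' ignored (set empty)
after full input: {}  (accept=1 not in)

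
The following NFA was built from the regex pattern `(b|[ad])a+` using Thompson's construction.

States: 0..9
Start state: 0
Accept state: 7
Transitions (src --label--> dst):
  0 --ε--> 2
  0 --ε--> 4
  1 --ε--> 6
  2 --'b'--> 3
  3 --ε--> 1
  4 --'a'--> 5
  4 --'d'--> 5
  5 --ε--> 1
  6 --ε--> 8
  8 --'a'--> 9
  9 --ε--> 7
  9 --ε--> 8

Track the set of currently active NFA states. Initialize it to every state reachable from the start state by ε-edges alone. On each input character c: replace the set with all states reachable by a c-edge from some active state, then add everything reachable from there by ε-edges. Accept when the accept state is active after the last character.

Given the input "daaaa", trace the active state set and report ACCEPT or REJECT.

Answer: ACCEPT

Trace:
S₀ = ε-closure({0}) = {0,2,4}
'd' @ 1: {1,5,6,8}
'a' @ 2: {7,8,9}  ✓accept
'a' @ 3: {7,8,9}  ✓accept
'a' @ 4: {7,8,9}  ✓accept
'a' @ 5: {7,8,9}  ✓accept
after full input: {7,8,9}  (accept=7 in)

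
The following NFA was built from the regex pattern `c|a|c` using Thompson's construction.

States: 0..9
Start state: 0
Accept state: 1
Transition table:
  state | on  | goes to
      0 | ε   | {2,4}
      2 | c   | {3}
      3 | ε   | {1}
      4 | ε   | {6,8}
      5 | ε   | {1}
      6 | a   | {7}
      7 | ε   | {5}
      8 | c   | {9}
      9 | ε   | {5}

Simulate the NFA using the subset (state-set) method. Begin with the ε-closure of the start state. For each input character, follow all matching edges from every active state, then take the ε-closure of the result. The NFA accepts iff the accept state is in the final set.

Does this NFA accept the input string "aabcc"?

Answer: REJECT

Steps:
S₀ = ε-closure({0}) = {0,2,4,6,8}
'a' @ 1: {1,5,7}  [accepting]
'a' @ 2: {}  — state set empty
rest 'bcc' ignored (set empty)
after full input: {}  (accept=1 not in)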